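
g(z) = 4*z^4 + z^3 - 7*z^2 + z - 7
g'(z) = 16*z^3 + 3*z^2 - 14*z + 1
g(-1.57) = -5.39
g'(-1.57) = -31.54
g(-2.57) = 101.72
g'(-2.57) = -214.80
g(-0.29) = -7.87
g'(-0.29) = 4.92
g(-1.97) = 16.46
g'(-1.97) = -82.10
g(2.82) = 215.54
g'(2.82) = 344.19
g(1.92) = 30.55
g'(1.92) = 98.43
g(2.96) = 267.63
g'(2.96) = 400.79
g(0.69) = -8.41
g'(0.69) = -1.98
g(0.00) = -7.00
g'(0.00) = 1.00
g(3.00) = 284.00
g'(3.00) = 418.00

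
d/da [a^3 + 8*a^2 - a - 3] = 3*a^2 + 16*a - 1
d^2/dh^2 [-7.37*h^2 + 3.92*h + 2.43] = -14.7400000000000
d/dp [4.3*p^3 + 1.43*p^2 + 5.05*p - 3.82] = 12.9*p^2 + 2.86*p + 5.05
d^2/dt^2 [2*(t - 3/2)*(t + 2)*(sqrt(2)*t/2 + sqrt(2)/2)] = sqrt(2)*(6*t + 3)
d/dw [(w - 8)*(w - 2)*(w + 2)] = 3*w^2 - 16*w - 4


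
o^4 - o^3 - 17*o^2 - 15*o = o*(o - 5)*(o + 1)*(o + 3)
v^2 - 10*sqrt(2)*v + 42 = (v - 7*sqrt(2))*(v - 3*sqrt(2))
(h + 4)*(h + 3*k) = h^2 + 3*h*k + 4*h + 12*k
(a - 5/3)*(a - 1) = a^2 - 8*a/3 + 5/3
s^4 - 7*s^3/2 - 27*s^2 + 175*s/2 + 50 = (s - 5)*(s - 4)*(s + 1/2)*(s + 5)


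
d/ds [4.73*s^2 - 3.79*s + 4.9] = 9.46*s - 3.79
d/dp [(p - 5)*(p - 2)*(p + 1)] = 3*p^2 - 12*p + 3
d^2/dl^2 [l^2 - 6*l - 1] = 2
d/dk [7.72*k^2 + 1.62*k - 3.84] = 15.44*k + 1.62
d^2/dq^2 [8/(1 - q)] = -16/(q - 1)^3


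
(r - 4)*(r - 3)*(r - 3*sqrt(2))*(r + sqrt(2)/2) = r^4 - 7*r^3 - 5*sqrt(2)*r^3/2 + 9*r^2 + 35*sqrt(2)*r^2/2 - 30*sqrt(2)*r + 21*r - 36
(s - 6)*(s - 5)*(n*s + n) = n*s^3 - 10*n*s^2 + 19*n*s + 30*n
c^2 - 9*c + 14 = (c - 7)*(c - 2)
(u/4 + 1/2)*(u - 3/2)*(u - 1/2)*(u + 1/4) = u^4/4 + u^3/16 - 13*u^2/16 + 11*u/64 + 3/32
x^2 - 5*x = x*(x - 5)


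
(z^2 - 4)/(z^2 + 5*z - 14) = (z + 2)/(z + 7)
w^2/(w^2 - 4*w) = w/(w - 4)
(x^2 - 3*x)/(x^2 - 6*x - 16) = x*(3 - x)/(-x^2 + 6*x + 16)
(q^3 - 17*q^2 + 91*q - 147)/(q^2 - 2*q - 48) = (-q^3 + 17*q^2 - 91*q + 147)/(-q^2 + 2*q + 48)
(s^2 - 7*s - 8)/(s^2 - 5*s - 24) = (s + 1)/(s + 3)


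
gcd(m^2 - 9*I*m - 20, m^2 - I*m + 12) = m - 4*I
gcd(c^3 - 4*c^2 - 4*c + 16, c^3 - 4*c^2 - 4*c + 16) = c^3 - 4*c^2 - 4*c + 16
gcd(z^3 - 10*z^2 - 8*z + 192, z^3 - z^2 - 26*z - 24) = z^2 - 2*z - 24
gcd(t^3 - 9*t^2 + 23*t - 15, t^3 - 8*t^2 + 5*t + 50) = t - 5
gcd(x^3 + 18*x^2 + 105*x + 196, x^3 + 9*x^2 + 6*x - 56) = x^2 + 11*x + 28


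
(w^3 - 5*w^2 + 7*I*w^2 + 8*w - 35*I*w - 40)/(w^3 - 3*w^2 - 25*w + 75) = (w^2 + 7*I*w + 8)/(w^2 + 2*w - 15)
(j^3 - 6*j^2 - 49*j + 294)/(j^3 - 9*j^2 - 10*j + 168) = (j + 7)/(j + 4)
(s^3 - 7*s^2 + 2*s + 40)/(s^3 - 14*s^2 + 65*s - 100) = (s + 2)/(s - 5)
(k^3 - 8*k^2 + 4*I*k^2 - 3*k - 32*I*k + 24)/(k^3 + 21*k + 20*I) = (k^2 + k*(-8 + 3*I) - 24*I)/(k^2 - I*k + 20)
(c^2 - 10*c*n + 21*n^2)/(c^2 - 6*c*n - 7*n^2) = (c - 3*n)/(c + n)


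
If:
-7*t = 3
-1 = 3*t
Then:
No Solution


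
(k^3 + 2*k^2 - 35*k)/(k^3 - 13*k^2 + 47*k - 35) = k*(k + 7)/(k^2 - 8*k + 7)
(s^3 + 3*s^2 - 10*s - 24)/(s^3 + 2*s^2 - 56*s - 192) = (s^2 - s - 6)/(s^2 - 2*s - 48)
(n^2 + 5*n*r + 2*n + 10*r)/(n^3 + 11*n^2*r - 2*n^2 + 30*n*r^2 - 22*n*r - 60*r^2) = (n + 2)/(n^2 + 6*n*r - 2*n - 12*r)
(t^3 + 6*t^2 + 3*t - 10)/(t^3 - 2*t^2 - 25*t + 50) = (t^2 + t - 2)/(t^2 - 7*t + 10)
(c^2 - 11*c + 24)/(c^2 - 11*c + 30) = (c^2 - 11*c + 24)/(c^2 - 11*c + 30)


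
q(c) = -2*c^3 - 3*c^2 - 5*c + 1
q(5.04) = -356.45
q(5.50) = -450.00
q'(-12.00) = -797.00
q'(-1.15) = -6.04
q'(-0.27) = -3.82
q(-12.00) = 3085.00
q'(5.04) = -187.65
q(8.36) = -1419.02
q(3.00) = -95.00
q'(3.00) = -77.00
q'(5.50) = -219.50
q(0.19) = -0.07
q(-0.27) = 2.17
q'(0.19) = -6.36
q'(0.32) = -7.53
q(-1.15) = 5.82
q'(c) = -6*c^2 - 6*c - 5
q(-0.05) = 1.24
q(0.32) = -0.97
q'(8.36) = -474.50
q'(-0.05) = -4.72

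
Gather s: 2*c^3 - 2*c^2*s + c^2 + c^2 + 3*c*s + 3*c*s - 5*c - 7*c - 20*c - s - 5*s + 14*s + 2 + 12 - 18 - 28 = 2*c^3 + 2*c^2 - 32*c + s*(-2*c^2 + 6*c + 8) - 32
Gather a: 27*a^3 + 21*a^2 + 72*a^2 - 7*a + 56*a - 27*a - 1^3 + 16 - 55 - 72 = 27*a^3 + 93*a^2 + 22*a - 112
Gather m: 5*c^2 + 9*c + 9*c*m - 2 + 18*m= 5*c^2 + 9*c + m*(9*c + 18) - 2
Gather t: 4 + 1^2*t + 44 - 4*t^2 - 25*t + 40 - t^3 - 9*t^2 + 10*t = -t^3 - 13*t^2 - 14*t + 88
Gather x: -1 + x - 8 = x - 9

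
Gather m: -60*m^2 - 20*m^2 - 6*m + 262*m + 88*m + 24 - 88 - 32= -80*m^2 + 344*m - 96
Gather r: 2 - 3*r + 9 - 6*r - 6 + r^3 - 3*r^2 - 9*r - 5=r^3 - 3*r^2 - 18*r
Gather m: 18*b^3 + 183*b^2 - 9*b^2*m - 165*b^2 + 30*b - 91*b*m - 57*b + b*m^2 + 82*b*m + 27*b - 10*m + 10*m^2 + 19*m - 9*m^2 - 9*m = 18*b^3 + 18*b^2 + m^2*(b + 1) + m*(-9*b^2 - 9*b)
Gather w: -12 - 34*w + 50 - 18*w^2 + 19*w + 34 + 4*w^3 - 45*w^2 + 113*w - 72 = 4*w^3 - 63*w^2 + 98*w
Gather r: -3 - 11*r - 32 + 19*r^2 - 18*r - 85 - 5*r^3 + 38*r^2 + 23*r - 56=-5*r^3 + 57*r^2 - 6*r - 176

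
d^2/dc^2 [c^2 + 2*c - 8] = 2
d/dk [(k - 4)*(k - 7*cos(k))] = k + (k - 4)*(7*sin(k) + 1) - 7*cos(k)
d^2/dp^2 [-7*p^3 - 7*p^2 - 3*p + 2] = -42*p - 14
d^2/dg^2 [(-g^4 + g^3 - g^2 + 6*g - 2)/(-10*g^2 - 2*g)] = (25*g^6 + 15*g^5 + 3*g^4 - 156*g^3 + 150*g^2 + 30*g + 2)/(g^3*(125*g^3 + 75*g^2 + 15*g + 1))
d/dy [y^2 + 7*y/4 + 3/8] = 2*y + 7/4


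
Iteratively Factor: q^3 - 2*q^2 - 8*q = (q - 4)*(q^2 + 2*q) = q*(q - 4)*(q + 2)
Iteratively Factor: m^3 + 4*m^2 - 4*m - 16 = (m + 2)*(m^2 + 2*m - 8) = (m - 2)*(m + 2)*(m + 4)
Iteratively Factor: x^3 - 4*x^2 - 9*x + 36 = (x - 4)*(x^2 - 9) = (x - 4)*(x - 3)*(x + 3)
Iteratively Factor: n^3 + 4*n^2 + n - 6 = (n + 2)*(n^2 + 2*n - 3) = (n + 2)*(n + 3)*(n - 1)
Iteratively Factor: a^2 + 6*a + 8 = (a + 4)*(a + 2)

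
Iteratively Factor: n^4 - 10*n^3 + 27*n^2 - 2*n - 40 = (n + 1)*(n^3 - 11*n^2 + 38*n - 40) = (n - 4)*(n + 1)*(n^2 - 7*n + 10) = (n - 4)*(n - 2)*(n + 1)*(n - 5)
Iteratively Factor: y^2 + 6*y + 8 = (y + 4)*(y + 2)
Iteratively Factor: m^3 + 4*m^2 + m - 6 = (m + 2)*(m^2 + 2*m - 3) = (m - 1)*(m + 2)*(m + 3)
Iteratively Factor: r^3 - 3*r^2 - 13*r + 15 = (r - 5)*(r^2 + 2*r - 3) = (r - 5)*(r - 1)*(r + 3)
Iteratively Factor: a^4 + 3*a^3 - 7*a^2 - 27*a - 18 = (a - 3)*(a^3 + 6*a^2 + 11*a + 6) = (a - 3)*(a + 2)*(a^2 + 4*a + 3) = (a - 3)*(a + 1)*(a + 2)*(a + 3)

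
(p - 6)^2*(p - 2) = p^3 - 14*p^2 + 60*p - 72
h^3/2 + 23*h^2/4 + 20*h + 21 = (h/2 + 1)*(h + 7/2)*(h + 6)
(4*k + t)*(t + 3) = 4*k*t + 12*k + t^2 + 3*t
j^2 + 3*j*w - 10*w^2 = (j - 2*w)*(j + 5*w)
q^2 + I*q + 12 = (q - 3*I)*(q + 4*I)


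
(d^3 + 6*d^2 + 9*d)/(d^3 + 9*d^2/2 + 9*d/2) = 2*(d + 3)/(2*d + 3)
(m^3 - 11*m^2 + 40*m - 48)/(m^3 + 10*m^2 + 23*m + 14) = (m^3 - 11*m^2 + 40*m - 48)/(m^3 + 10*m^2 + 23*m + 14)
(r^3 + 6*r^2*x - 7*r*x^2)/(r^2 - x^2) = r*(r + 7*x)/(r + x)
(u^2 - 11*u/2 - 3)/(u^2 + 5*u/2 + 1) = (u - 6)/(u + 2)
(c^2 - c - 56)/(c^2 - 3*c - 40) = (c + 7)/(c + 5)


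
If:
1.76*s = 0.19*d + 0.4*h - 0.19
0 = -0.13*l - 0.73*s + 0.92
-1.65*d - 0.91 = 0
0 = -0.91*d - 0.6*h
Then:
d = -0.55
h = 0.84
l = 6.95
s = 0.02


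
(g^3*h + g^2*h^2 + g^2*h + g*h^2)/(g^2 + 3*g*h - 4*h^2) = g*h*(g^2 + g*h + g + h)/(g^2 + 3*g*h - 4*h^2)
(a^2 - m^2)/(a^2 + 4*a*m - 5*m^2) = (a + m)/(a + 5*m)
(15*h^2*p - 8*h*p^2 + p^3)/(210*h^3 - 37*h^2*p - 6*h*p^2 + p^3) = p*(-3*h + p)/(-42*h^2 - h*p + p^2)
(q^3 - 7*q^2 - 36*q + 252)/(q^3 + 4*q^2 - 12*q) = (q^2 - 13*q + 42)/(q*(q - 2))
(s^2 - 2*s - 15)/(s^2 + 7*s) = (s^2 - 2*s - 15)/(s*(s + 7))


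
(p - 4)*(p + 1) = p^2 - 3*p - 4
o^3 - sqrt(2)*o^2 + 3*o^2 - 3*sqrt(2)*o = o*(o + 3)*(o - sqrt(2))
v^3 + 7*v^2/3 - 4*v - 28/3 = (v - 2)*(v + 2)*(v + 7/3)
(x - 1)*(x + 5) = x^2 + 4*x - 5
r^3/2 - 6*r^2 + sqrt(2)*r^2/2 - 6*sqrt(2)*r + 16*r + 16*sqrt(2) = (r/2 + sqrt(2)/2)*(r - 8)*(r - 4)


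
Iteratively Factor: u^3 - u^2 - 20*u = (u)*(u^2 - u - 20) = u*(u + 4)*(u - 5)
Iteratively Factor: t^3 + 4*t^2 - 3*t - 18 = (t + 3)*(t^2 + t - 6) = (t - 2)*(t + 3)*(t + 3)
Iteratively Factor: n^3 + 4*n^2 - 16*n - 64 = (n - 4)*(n^2 + 8*n + 16) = (n - 4)*(n + 4)*(n + 4)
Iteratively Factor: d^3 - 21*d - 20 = (d + 4)*(d^2 - 4*d - 5) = (d - 5)*(d + 4)*(d + 1)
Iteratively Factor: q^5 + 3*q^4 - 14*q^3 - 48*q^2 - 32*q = (q + 2)*(q^4 + q^3 - 16*q^2 - 16*q) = (q - 4)*(q + 2)*(q^3 + 5*q^2 + 4*q) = q*(q - 4)*(q + 2)*(q^2 + 5*q + 4) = q*(q - 4)*(q + 2)*(q + 4)*(q + 1)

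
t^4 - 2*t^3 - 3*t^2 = t^2*(t - 3)*(t + 1)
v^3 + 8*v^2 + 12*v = v*(v + 2)*(v + 6)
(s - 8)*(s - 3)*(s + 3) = s^3 - 8*s^2 - 9*s + 72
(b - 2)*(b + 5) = b^2 + 3*b - 10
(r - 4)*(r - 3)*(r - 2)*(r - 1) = r^4 - 10*r^3 + 35*r^2 - 50*r + 24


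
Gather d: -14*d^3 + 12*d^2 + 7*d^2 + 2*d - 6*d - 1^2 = -14*d^3 + 19*d^2 - 4*d - 1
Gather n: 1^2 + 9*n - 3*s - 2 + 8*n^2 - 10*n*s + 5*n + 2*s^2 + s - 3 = 8*n^2 + n*(14 - 10*s) + 2*s^2 - 2*s - 4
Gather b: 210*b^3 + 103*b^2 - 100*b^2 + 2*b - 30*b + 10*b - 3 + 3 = 210*b^3 + 3*b^2 - 18*b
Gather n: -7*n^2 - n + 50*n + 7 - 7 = -7*n^2 + 49*n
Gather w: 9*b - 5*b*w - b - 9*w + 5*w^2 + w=8*b + 5*w^2 + w*(-5*b - 8)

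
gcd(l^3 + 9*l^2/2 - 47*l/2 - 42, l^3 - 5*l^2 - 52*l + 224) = l^2 + 3*l - 28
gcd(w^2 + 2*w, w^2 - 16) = 1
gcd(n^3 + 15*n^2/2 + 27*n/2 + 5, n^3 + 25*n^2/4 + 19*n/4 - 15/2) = n^2 + 7*n + 10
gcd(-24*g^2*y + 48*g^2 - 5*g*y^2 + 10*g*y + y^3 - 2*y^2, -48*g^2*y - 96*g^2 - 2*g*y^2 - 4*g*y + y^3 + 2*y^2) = -8*g + y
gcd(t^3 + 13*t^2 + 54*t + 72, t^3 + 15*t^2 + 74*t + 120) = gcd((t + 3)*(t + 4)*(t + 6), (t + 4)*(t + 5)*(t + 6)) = t^2 + 10*t + 24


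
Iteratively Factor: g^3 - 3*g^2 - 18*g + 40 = (g - 2)*(g^2 - g - 20) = (g - 2)*(g + 4)*(g - 5)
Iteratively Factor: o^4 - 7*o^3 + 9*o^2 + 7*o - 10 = (o - 5)*(o^3 - 2*o^2 - o + 2) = (o - 5)*(o - 1)*(o^2 - o - 2) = (o - 5)*(o - 2)*(o - 1)*(o + 1)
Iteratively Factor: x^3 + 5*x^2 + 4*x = (x + 4)*(x^2 + x) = (x + 1)*(x + 4)*(x)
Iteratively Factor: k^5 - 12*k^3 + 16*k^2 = (k - 2)*(k^4 + 2*k^3 - 8*k^2) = (k - 2)*(k + 4)*(k^3 - 2*k^2) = (k - 2)^2*(k + 4)*(k^2) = k*(k - 2)^2*(k + 4)*(k)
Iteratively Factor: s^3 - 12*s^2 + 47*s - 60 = (s - 5)*(s^2 - 7*s + 12) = (s - 5)*(s - 4)*(s - 3)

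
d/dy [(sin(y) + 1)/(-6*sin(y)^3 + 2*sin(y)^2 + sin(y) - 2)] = (12*sin(y)^3 + 16*sin(y)^2 - 4*sin(y) - 3)*cos(y)/(6*sin(y)^3 - 2*sin(y)^2 - sin(y) + 2)^2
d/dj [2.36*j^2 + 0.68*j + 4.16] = 4.72*j + 0.68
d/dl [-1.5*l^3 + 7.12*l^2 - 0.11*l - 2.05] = -4.5*l^2 + 14.24*l - 0.11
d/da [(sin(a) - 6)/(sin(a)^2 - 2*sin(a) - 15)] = (-sin(a)^2 + 12*sin(a) - 27)*cos(a)/((sin(a) - 5)^2*(sin(a) + 3)^2)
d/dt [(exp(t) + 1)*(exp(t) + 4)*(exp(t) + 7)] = 3*(exp(2*t) + 8*exp(t) + 13)*exp(t)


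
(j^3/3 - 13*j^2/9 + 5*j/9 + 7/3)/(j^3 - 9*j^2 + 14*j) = (3*j^3 - 13*j^2 + 5*j + 21)/(9*j*(j^2 - 9*j + 14))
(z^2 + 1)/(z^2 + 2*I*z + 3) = (z + I)/(z + 3*I)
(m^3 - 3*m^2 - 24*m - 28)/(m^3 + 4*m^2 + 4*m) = (m - 7)/m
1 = 1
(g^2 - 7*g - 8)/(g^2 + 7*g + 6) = (g - 8)/(g + 6)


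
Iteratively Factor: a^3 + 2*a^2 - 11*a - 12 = (a - 3)*(a^2 + 5*a + 4) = (a - 3)*(a + 1)*(a + 4)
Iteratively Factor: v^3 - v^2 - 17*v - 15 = (v + 1)*(v^2 - 2*v - 15) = (v + 1)*(v + 3)*(v - 5)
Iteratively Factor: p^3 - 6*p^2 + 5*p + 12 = (p - 4)*(p^2 - 2*p - 3) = (p - 4)*(p - 3)*(p + 1)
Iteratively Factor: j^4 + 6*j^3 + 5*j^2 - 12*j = (j + 3)*(j^3 + 3*j^2 - 4*j) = (j + 3)*(j + 4)*(j^2 - j) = (j - 1)*(j + 3)*(j + 4)*(j)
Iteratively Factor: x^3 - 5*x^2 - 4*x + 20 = (x + 2)*(x^2 - 7*x + 10) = (x - 2)*(x + 2)*(x - 5)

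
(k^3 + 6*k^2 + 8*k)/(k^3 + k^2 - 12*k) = (k + 2)/(k - 3)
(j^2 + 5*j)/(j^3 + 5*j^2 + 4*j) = (j + 5)/(j^2 + 5*j + 4)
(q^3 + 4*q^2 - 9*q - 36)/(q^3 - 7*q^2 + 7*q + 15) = (q^2 + 7*q + 12)/(q^2 - 4*q - 5)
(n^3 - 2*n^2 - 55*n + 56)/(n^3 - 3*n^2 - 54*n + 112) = (n - 1)/(n - 2)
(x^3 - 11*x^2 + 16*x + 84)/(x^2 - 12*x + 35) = (x^2 - 4*x - 12)/(x - 5)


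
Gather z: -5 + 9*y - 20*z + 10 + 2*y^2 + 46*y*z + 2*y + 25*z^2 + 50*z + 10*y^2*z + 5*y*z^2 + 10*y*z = 2*y^2 + 11*y + z^2*(5*y + 25) + z*(10*y^2 + 56*y + 30) + 5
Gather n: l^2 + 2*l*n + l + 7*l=l^2 + 2*l*n + 8*l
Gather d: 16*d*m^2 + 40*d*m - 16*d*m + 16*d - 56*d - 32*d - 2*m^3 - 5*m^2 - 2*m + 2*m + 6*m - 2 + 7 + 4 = d*(16*m^2 + 24*m - 72) - 2*m^3 - 5*m^2 + 6*m + 9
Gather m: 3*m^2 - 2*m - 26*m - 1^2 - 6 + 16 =3*m^2 - 28*m + 9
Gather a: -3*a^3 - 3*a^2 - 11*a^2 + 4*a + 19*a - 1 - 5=-3*a^3 - 14*a^2 + 23*a - 6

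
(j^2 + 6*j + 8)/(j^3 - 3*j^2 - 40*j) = (j^2 + 6*j + 8)/(j*(j^2 - 3*j - 40))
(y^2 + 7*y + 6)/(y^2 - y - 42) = (y + 1)/(y - 7)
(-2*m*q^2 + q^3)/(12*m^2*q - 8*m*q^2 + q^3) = q/(-6*m + q)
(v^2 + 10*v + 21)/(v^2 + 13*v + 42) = (v + 3)/(v + 6)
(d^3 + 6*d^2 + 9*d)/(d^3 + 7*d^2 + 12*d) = (d + 3)/(d + 4)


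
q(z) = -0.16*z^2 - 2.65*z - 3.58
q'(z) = -0.32*z - 2.65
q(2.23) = -10.29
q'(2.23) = -3.36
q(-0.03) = -3.50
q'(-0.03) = -2.64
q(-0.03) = -3.50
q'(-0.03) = -2.64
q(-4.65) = 5.28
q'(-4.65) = -1.16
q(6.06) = -25.51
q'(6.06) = -4.59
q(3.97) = -16.62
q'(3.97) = -3.92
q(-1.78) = 0.63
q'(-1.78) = -2.08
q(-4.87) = 5.53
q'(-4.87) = -1.09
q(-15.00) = 0.17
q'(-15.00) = 2.15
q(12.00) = -58.42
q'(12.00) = -6.49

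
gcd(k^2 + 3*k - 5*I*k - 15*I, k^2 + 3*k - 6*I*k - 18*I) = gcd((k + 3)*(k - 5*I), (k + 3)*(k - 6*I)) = k + 3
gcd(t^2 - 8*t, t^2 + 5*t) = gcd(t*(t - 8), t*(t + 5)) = t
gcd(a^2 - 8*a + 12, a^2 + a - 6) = a - 2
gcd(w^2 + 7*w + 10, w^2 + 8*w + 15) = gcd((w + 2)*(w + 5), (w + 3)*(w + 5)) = w + 5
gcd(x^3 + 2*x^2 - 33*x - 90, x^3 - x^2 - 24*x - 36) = x^2 - 3*x - 18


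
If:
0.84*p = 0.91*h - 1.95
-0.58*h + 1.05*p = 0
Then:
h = 4.37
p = 2.42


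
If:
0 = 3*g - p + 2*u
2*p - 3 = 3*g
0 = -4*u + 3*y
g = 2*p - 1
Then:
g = -1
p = 0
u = 3/2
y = 2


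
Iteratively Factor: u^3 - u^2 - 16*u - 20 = (u - 5)*(u^2 + 4*u + 4) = (u - 5)*(u + 2)*(u + 2)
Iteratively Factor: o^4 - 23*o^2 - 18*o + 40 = (o - 1)*(o^3 + o^2 - 22*o - 40) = (o - 1)*(o + 2)*(o^2 - o - 20) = (o - 1)*(o + 2)*(o + 4)*(o - 5)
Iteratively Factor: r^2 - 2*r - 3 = (r - 3)*(r + 1)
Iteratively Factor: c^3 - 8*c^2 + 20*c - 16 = (c - 4)*(c^2 - 4*c + 4) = (c - 4)*(c - 2)*(c - 2)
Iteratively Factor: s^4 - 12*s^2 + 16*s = (s)*(s^3 - 12*s + 16) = s*(s - 2)*(s^2 + 2*s - 8) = s*(s - 2)^2*(s + 4)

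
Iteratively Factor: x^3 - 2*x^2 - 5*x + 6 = (x + 2)*(x^2 - 4*x + 3) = (x - 3)*(x + 2)*(x - 1)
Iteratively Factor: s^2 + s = (s)*(s + 1)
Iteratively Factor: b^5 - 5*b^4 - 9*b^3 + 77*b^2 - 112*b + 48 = (b - 1)*(b^4 - 4*b^3 - 13*b^2 + 64*b - 48) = (b - 1)*(b + 4)*(b^3 - 8*b^2 + 19*b - 12) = (b - 1)^2*(b + 4)*(b^2 - 7*b + 12) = (b - 4)*(b - 1)^2*(b + 4)*(b - 3)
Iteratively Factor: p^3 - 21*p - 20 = (p + 4)*(p^2 - 4*p - 5) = (p + 1)*(p + 4)*(p - 5)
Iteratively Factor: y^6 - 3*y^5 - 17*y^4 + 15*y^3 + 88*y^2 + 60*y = (y + 2)*(y^5 - 5*y^4 - 7*y^3 + 29*y^2 + 30*y) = y*(y + 2)*(y^4 - 5*y^3 - 7*y^2 + 29*y + 30) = y*(y - 5)*(y + 2)*(y^3 - 7*y - 6) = y*(y - 5)*(y - 3)*(y + 2)*(y^2 + 3*y + 2) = y*(y - 5)*(y - 3)*(y + 2)^2*(y + 1)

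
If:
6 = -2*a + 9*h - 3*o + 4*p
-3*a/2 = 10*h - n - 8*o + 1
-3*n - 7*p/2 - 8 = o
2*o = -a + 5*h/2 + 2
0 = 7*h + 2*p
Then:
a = 4/97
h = -100/97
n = -657/97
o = -30/97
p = 350/97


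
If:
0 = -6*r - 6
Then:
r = -1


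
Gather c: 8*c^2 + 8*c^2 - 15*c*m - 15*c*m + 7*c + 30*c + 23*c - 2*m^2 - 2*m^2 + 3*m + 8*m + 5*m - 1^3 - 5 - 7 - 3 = 16*c^2 + c*(60 - 30*m) - 4*m^2 + 16*m - 16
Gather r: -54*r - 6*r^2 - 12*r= -6*r^2 - 66*r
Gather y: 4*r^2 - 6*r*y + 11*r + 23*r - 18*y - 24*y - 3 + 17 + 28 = 4*r^2 + 34*r + y*(-6*r - 42) + 42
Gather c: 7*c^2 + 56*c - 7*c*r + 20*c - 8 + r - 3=7*c^2 + c*(76 - 7*r) + r - 11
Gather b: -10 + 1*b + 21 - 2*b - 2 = 9 - b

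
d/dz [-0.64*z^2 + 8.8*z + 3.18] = 8.8 - 1.28*z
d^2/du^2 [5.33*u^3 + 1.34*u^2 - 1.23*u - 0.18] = 31.98*u + 2.68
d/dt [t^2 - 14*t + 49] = 2*t - 14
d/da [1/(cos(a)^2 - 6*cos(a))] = 2*(cos(a) - 3)*sin(a)/((cos(a) - 6)^2*cos(a)^2)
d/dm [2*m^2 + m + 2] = 4*m + 1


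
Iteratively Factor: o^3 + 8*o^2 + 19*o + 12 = (o + 4)*(o^2 + 4*o + 3) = (o + 3)*(o + 4)*(o + 1)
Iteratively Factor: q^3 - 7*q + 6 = (q - 2)*(q^2 + 2*q - 3) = (q - 2)*(q - 1)*(q + 3)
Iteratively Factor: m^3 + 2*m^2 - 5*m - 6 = (m + 3)*(m^2 - m - 2) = (m + 1)*(m + 3)*(m - 2)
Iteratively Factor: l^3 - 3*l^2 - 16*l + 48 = (l + 4)*(l^2 - 7*l + 12) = (l - 4)*(l + 4)*(l - 3)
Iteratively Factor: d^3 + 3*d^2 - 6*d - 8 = (d - 2)*(d^2 + 5*d + 4) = (d - 2)*(d + 4)*(d + 1)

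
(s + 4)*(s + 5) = s^2 + 9*s + 20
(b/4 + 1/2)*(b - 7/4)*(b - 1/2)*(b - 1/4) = b^4/4 - b^3/8 - 57*b^2/64 + 85*b/128 - 7/64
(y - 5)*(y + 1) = y^2 - 4*y - 5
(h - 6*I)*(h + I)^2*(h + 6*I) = h^4 + 2*I*h^3 + 35*h^2 + 72*I*h - 36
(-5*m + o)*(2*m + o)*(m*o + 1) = -10*m^3*o - 3*m^2*o^2 - 10*m^2 + m*o^3 - 3*m*o + o^2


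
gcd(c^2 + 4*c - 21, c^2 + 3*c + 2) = 1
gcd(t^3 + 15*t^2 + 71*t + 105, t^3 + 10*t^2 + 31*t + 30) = t^2 + 8*t + 15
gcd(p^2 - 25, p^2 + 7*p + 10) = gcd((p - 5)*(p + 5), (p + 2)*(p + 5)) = p + 5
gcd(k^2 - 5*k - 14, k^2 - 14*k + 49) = k - 7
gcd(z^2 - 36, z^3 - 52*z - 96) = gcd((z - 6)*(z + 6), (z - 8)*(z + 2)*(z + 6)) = z + 6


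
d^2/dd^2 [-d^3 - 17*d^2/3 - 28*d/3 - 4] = -6*d - 34/3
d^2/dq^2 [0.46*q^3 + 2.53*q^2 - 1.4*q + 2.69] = 2.76*q + 5.06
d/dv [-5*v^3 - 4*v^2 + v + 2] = -15*v^2 - 8*v + 1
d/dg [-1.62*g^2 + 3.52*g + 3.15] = 3.52 - 3.24*g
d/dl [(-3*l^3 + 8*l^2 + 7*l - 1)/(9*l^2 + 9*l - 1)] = (-27*l^4 - 54*l^3 + 18*l^2 + 2*l + 2)/(81*l^4 + 162*l^3 + 63*l^2 - 18*l + 1)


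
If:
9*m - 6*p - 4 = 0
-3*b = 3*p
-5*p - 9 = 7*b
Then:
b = -9/2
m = 31/9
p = 9/2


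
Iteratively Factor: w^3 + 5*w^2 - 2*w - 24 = (w + 4)*(w^2 + w - 6) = (w - 2)*(w + 4)*(w + 3)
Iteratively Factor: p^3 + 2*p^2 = (p)*(p^2 + 2*p) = p^2*(p + 2)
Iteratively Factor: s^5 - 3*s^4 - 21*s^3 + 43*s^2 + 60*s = (s - 3)*(s^4 - 21*s^2 - 20*s) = (s - 3)*(s + 4)*(s^3 - 4*s^2 - 5*s) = (s - 5)*(s - 3)*(s + 4)*(s^2 + s) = s*(s - 5)*(s - 3)*(s + 4)*(s + 1)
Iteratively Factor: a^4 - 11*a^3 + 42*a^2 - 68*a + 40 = (a - 2)*(a^3 - 9*a^2 + 24*a - 20) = (a - 2)^2*(a^2 - 7*a + 10) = (a - 5)*(a - 2)^2*(a - 2)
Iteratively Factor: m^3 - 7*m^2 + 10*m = (m - 5)*(m^2 - 2*m) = m*(m - 5)*(m - 2)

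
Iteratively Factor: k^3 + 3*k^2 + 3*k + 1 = (k + 1)*(k^2 + 2*k + 1) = (k + 1)^2*(k + 1)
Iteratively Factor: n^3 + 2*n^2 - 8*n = (n)*(n^2 + 2*n - 8) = n*(n + 4)*(n - 2)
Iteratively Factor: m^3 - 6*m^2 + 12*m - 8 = (m - 2)*(m^2 - 4*m + 4) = (m - 2)^2*(m - 2)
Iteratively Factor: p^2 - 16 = (p - 4)*(p + 4)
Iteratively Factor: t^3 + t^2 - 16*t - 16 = (t + 1)*(t^2 - 16) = (t - 4)*(t + 1)*(t + 4)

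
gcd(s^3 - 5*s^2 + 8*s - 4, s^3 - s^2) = s - 1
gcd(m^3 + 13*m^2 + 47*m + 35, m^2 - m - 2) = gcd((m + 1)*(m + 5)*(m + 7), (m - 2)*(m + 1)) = m + 1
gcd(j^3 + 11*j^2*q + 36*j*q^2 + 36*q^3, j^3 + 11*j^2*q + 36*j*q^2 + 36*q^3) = j^3 + 11*j^2*q + 36*j*q^2 + 36*q^3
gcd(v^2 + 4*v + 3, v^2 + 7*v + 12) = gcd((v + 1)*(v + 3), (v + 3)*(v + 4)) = v + 3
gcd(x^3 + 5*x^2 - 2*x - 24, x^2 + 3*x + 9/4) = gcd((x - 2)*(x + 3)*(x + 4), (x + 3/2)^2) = 1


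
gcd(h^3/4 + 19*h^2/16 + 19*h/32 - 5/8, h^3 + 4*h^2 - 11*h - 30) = 1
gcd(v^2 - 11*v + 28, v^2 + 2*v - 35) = 1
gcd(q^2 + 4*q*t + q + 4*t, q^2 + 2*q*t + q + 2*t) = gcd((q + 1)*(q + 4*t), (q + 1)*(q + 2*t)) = q + 1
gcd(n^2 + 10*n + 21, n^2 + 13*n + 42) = n + 7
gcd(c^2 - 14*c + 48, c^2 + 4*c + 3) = 1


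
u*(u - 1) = u^2 - u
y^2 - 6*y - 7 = (y - 7)*(y + 1)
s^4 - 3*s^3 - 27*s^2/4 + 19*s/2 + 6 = (s - 4)*(s - 3/2)*(s + 1/2)*(s + 2)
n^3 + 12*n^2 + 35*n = n*(n + 5)*(n + 7)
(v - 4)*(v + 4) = v^2 - 16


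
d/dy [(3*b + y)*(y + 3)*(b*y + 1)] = b*(3*b + y)*(y + 3) + (3*b + y)*(b*y + 1) + (y + 3)*(b*y + 1)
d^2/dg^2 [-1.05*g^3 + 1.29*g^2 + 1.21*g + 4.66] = 2.58 - 6.3*g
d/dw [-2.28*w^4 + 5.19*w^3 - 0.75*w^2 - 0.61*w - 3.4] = -9.12*w^3 + 15.57*w^2 - 1.5*w - 0.61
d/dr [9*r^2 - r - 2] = 18*r - 1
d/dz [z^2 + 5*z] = 2*z + 5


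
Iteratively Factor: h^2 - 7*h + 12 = (h - 4)*(h - 3)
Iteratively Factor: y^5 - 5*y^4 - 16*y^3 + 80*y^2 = (y)*(y^4 - 5*y^3 - 16*y^2 + 80*y) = y*(y - 5)*(y^3 - 16*y) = y^2*(y - 5)*(y^2 - 16) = y^2*(y - 5)*(y + 4)*(y - 4)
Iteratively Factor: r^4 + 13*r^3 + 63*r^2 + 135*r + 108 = (r + 3)*(r^3 + 10*r^2 + 33*r + 36) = (r + 3)^2*(r^2 + 7*r + 12) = (r + 3)^2*(r + 4)*(r + 3)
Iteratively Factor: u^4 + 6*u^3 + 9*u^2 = (u)*(u^3 + 6*u^2 + 9*u) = u^2*(u^2 + 6*u + 9) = u^2*(u + 3)*(u + 3)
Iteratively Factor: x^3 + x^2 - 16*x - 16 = (x - 4)*(x^2 + 5*x + 4) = (x - 4)*(x + 1)*(x + 4)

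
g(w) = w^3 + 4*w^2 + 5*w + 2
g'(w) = 3*w^2 + 8*w + 5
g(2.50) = 55.12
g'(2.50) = 43.75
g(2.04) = 37.34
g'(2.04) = 33.80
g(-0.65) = 0.17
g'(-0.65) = 1.07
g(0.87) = 10.04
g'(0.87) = 14.23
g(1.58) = 23.83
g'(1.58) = 25.13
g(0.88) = 10.18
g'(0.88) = 14.36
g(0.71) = 7.92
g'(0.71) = 12.19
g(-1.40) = 0.10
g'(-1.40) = -0.32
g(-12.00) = -1210.00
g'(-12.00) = 341.00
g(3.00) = 80.00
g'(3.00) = 56.00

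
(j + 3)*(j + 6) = j^2 + 9*j + 18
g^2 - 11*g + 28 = (g - 7)*(g - 4)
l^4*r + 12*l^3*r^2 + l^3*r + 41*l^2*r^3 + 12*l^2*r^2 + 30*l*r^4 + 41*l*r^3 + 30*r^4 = (l + r)*(l + 5*r)*(l + 6*r)*(l*r + r)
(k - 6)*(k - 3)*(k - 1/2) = k^3 - 19*k^2/2 + 45*k/2 - 9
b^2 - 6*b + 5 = (b - 5)*(b - 1)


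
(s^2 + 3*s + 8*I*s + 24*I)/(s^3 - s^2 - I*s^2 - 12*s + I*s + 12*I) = (s + 8*I)/(s^2 - s*(4 + I) + 4*I)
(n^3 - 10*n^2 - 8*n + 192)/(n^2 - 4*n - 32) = n - 6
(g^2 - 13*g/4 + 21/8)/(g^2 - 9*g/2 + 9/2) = (g - 7/4)/(g - 3)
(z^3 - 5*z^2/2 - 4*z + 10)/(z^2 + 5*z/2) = (2*z^3 - 5*z^2 - 8*z + 20)/(z*(2*z + 5))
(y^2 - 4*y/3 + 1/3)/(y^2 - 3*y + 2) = (y - 1/3)/(y - 2)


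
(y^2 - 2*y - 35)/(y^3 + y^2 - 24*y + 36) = (y^2 - 2*y - 35)/(y^3 + y^2 - 24*y + 36)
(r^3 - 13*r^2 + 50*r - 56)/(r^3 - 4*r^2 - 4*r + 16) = (r - 7)/(r + 2)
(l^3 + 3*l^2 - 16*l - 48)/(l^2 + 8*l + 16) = (l^2 - l - 12)/(l + 4)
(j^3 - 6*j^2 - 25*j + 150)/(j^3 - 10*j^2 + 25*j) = (j^2 - j - 30)/(j*(j - 5))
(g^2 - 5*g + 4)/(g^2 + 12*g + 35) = (g^2 - 5*g + 4)/(g^2 + 12*g + 35)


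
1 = 1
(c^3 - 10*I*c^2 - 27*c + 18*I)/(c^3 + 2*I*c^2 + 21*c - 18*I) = (c - 6*I)/(c + 6*I)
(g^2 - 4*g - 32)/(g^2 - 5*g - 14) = (-g^2 + 4*g + 32)/(-g^2 + 5*g + 14)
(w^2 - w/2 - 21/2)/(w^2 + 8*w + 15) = (w - 7/2)/(w + 5)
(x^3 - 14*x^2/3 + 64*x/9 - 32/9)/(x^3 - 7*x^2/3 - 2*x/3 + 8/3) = (x - 4/3)/(x + 1)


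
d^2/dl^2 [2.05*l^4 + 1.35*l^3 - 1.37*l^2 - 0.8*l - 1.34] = 24.6*l^2 + 8.1*l - 2.74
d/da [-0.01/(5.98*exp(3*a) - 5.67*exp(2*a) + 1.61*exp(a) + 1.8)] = (0.1794*exp(2*a) - 0.1134*exp(a) + 0.0161)*exp(a)/(5.98*exp(3*a) - 5.67*exp(2*a) + 1.61*exp(a) + 1.8)^2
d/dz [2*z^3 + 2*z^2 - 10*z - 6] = 6*z^2 + 4*z - 10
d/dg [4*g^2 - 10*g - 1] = 8*g - 10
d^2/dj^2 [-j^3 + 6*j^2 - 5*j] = 12 - 6*j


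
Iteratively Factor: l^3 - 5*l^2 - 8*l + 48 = (l - 4)*(l^2 - l - 12) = (l - 4)*(l + 3)*(l - 4)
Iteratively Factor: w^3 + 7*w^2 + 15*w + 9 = (w + 3)*(w^2 + 4*w + 3) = (w + 3)^2*(w + 1)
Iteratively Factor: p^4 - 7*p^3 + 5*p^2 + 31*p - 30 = (p - 1)*(p^3 - 6*p^2 - p + 30) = (p - 1)*(p + 2)*(p^2 - 8*p + 15) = (p - 3)*(p - 1)*(p + 2)*(p - 5)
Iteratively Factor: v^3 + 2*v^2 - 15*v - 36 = (v + 3)*(v^2 - v - 12) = (v + 3)^2*(v - 4)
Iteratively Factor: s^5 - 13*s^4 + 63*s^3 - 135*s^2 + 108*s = (s - 3)*(s^4 - 10*s^3 + 33*s^2 - 36*s) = (s - 3)^2*(s^3 - 7*s^2 + 12*s) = (s - 3)^3*(s^2 - 4*s) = s*(s - 3)^3*(s - 4)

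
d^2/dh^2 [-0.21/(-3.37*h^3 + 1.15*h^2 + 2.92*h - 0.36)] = ((0.483 - 4.2462*h)*(3.37*h^3 - 1.15*h^2 - 2.92*h + 0.36) + 0.21*(-20.22*h^2 + 4.6*h + 5.84)*(-10.11*h^2 + 2.3*h + 2.92))/(3.37*h^3 - 1.15*h^2 - 2.92*h + 0.36)^3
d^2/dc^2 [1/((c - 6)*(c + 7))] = 2*((c - 6)^2 + (c - 6)*(c + 7) + (c + 7)^2)/((c - 6)^3*(c + 7)^3)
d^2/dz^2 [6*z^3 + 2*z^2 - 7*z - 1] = 36*z + 4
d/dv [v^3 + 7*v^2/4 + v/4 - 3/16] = 3*v^2 + 7*v/2 + 1/4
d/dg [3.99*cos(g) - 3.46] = -3.99*sin(g)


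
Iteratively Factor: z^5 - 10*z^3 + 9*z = (z)*(z^4 - 10*z^2 + 9) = z*(z - 1)*(z^3 + z^2 - 9*z - 9) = z*(z - 1)*(z + 1)*(z^2 - 9) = z*(z - 3)*(z - 1)*(z + 1)*(z + 3)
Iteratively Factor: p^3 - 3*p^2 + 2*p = (p - 2)*(p^2 - p) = p*(p - 2)*(p - 1)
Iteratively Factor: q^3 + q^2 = (q + 1)*(q^2) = q*(q + 1)*(q)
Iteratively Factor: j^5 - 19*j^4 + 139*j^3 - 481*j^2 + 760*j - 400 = (j - 4)*(j^4 - 15*j^3 + 79*j^2 - 165*j + 100) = (j - 4)^2*(j^3 - 11*j^2 + 35*j - 25) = (j - 5)*(j - 4)^2*(j^2 - 6*j + 5) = (j - 5)^2*(j - 4)^2*(j - 1)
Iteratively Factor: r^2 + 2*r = (r)*(r + 2)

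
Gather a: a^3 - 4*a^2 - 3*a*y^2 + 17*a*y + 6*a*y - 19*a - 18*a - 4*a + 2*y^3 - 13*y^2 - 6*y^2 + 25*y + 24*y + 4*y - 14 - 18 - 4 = a^3 - 4*a^2 + a*(-3*y^2 + 23*y - 41) + 2*y^3 - 19*y^2 + 53*y - 36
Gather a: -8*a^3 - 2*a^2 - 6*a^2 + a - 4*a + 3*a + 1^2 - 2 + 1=-8*a^3 - 8*a^2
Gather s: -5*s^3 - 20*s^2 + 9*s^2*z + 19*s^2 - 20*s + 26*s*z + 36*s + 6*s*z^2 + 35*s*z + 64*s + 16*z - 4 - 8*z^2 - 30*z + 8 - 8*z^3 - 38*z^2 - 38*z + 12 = -5*s^3 + s^2*(9*z - 1) + s*(6*z^2 + 61*z + 80) - 8*z^3 - 46*z^2 - 52*z + 16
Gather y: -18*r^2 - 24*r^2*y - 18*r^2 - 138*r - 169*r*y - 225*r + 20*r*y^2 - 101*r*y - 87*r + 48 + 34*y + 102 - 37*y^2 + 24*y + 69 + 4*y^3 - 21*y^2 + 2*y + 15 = -36*r^2 - 450*r + 4*y^3 + y^2*(20*r - 58) + y*(-24*r^2 - 270*r + 60) + 234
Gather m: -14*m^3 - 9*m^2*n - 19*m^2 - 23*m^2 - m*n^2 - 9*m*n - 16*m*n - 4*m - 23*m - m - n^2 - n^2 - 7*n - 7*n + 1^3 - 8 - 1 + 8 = -14*m^3 + m^2*(-9*n - 42) + m*(-n^2 - 25*n - 28) - 2*n^2 - 14*n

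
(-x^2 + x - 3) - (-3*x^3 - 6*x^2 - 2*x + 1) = 3*x^3 + 5*x^2 + 3*x - 4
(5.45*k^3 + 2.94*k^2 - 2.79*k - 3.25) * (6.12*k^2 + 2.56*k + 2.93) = 33.354*k^5 + 31.9448*k^4 + 6.4201*k^3 - 18.4182*k^2 - 16.4947*k - 9.5225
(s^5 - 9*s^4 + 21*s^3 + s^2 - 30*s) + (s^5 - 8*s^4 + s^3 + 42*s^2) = 2*s^5 - 17*s^4 + 22*s^3 + 43*s^2 - 30*s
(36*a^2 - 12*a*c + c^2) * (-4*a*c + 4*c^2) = -144*a^3*c + 192*a^2*c^2 - 52*a*c^3 + 4*c^4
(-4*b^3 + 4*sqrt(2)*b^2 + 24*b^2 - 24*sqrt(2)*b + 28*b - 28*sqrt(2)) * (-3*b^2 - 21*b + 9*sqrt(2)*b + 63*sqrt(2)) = 12*b^5 - 48*sqrt(2)*b^4 + 12*b^4 - 516*b^3 - 48*sqrt(2)*b^3 - 516*b^2 + 2352*sqrt(2)*b^2 - 3528*b + 2352*sqrt(2)*b - 3528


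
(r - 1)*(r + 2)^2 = r^3 + 3*r^2 - 4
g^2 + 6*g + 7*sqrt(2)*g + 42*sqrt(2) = (g + 6)*(g + 7*sqrt(2))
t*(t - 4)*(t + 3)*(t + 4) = t^4 + 3*t^3 - 16*t^2 - 48*t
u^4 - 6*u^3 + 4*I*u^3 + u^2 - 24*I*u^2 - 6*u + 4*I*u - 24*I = (u - 6)*(u - I)*(u + I)*(u + 4*I)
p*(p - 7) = p^2 - 7*p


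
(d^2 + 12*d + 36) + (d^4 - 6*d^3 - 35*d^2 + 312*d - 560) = d^4 - 6*d^3 - 34*d^2 + 324*d - 524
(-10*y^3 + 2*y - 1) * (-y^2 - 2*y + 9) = 10*y^5 + 20*y^4 - 92*y^3 - 3*y^2 + 20*y - 9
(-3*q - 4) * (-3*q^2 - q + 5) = 9*q^3 + 15*q^2 - 11*q - 20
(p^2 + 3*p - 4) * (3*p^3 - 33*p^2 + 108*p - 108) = 3*p^5 - 24*p^4 - 3*p^3 + 348*p^2 - 756*p + 432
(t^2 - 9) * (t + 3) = t^3 + 3*t^2 - 9*t - 27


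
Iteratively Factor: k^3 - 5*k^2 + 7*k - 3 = (k - 3)*(k^2 - 2*k + 1) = (k - 3)*(k - 1)*(k - 1)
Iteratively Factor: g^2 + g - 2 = (g + 2)*(g - 1)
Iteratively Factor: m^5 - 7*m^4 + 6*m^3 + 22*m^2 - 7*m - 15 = (m - 3)*(m^4 - 4*m^3 - 6*m^2 + 4*m + 5) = (m - 5)*(m - 3)*(m^3 + m^2 - m - 1) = (m - 5)*(m - 3)*(m + 1)*(m^2 - 1) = (m - 5)*(m - 3)*(m - 1)*(m + 1)*(m + 1)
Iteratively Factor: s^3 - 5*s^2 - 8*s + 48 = (s - 4)*(s^2 - s - 12) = (s - 4)*(s + 3)*(s - 4)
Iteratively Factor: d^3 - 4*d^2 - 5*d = (d)*(d^2 - 4*d - 5) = d*(d - 5)*(d + 1)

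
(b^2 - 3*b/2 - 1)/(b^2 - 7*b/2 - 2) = (b - 2)/(b - 4)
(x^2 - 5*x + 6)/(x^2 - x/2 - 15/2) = 2*(x - 2)/(2*x + 5)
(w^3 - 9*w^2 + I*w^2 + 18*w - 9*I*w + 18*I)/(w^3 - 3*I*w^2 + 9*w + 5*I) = (w^2 - 9*w + 18)/(w^2 - 4*I*w + 5)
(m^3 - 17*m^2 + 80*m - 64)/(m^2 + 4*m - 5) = (m^2 - 16*m + 64)/(m + 5)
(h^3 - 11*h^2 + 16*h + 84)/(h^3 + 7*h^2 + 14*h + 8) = (h^2 - 13*h + 42)/(h^2 + 5*h + 4)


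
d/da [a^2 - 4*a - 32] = 2*a - 4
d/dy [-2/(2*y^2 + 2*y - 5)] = 4*(2*y + 1)/(2*y^2 + 2*y - 5)^2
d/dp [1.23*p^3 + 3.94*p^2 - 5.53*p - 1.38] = 3.69*p^2 + 7.88*p - 5.53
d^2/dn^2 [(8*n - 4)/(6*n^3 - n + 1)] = 8*((2*n - 1)*(18*n^2 - 1)^2 + 2*(-18*n^2 - 9*n*(2*n - 1) + 1)*(6*n^3 - n + 1))/(6*n^3 - n + 1)^3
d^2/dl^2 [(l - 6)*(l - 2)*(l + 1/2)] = 6*l - 15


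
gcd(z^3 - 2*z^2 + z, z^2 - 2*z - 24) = 1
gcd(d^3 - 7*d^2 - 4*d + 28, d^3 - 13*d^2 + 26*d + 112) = d^2 - 5*d - 14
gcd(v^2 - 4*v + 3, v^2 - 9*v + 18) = v - 3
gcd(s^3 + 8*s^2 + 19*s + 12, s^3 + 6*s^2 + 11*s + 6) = s^2 + 4*s + 3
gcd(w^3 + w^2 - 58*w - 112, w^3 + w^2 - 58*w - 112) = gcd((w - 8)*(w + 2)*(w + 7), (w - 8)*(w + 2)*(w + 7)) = w^3 + w^2 - 58*w - 112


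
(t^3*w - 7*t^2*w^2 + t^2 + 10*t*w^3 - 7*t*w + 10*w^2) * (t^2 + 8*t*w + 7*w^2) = t^5*w + t^4*w^2 + t^4 - 39*t^3*w^3 + t^3*w + 31*t^2*w^4 - 39*t^2*w^2 + 70*t*w^5 + 31*t*w^3 + 70*w^4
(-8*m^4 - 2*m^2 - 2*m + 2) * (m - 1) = -8*m^5 + 8*m^4 - 2*m^3 + 4*m - 2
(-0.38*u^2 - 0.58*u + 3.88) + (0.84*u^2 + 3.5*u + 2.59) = 0.46*u^2 + 2.92*u + 6.47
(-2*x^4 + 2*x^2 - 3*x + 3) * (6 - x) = 2*x^5 - 12*x^4 - 2*x^3 + 15*x^2 - 21*x + 18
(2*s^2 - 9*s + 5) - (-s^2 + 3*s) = 3*s^2 - 12*s + 5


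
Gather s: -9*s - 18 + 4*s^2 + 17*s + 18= 4*s^2 + 8*s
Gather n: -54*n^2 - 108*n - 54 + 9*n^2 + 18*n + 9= -45*n^2 - 90*n - 45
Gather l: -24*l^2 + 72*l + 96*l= -24*l^2 + 168*l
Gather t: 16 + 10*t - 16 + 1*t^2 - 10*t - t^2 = 0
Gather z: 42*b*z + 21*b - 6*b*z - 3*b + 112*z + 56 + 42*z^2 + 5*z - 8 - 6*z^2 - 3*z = 18*b + 36*z^2 + z*(36*b + 114) + 48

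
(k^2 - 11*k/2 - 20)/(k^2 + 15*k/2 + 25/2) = (k - 8)/(k + 5)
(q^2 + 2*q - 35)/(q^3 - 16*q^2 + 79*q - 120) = (q + 7)/(q^2 - 11*q + 24)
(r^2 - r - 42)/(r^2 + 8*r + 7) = (r^2 - r - 42)/(r^2 + 8*r + 7)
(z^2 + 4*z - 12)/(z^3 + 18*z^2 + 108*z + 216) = (z - 2)/(z^2 + 12*z + 36)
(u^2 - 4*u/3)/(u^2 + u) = (u - 4/3)/(u + 1)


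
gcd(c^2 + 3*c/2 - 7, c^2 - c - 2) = c - 2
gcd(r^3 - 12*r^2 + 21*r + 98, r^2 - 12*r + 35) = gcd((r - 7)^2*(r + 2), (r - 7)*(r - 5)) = r - 7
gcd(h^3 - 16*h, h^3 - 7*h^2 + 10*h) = h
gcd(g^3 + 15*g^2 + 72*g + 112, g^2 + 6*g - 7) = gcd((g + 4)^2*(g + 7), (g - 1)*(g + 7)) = g + 7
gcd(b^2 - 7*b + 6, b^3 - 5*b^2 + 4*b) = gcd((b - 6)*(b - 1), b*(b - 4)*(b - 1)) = b - 1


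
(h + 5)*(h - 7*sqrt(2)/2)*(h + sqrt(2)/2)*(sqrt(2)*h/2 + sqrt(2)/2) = sqrt(2)*h^4/2 - 3*h^3 + 3*sqrt(2)*h^3 - 18*h^2 + 3*sqrt(2)*h^2/4 - 15*h - 21*sqrt(2)*h/2 - 35*sqrt(2)/4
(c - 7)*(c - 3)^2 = c^3 - 13*c^2 + 51*c - 63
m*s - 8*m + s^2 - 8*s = (m + s)*(s - 8)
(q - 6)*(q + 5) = q^2 - q - 30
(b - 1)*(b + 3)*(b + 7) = b^3 + 9*b^2 + 11*b - 21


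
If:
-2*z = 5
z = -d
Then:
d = 5/2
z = -5/2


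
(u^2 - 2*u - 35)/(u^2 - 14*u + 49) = (u + 5)/(u - 7)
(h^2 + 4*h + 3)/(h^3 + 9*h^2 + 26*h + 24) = (h + 1)/(h^2 + 6*h + 8)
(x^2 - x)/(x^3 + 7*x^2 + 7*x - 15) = x/(x^2 + 8*x + 15)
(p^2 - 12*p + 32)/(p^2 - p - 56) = (p - 4)/(p + 7)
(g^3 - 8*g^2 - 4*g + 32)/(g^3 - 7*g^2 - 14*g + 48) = (g + 2)/(g + 3)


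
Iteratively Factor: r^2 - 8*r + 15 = (r - 5)*(r - 3)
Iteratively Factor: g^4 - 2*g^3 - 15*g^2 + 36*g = (g - 3)*(g^3 + g^2 - 12*g) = (g - 3)*(g + 4)*(g^2 - 3*g) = (g - 3)^2*(g + 4)*(g)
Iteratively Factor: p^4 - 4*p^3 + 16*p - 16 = (p + 2)*(p^3 - 6*p^2 + 12*p - 8) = (p - 2)*(p + 2)*(p^2 - 4*p + 4) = (p - 2)^2*(p + 2)*(p - 2)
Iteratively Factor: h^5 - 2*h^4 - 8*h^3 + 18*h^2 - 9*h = (h)*(h^4 - 2*h^3 - 8*h^2 + 18*h - 9) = h*(h + 3)*(h^3 - 5*h^2 + 7*h - 3) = h*(h - 1)*(h + 3)*(h^2 - 4*h + 3) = h*(h - 3)*(h - 1)*(h + 3)*(h - 1)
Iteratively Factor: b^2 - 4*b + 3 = (b - 1)*(b - 3)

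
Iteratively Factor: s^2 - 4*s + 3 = (s - 1)*(s - 3)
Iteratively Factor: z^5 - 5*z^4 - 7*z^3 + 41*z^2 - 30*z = (z - 2)*(z^4 - 3*z^3 - 13*z^2 + 15*z) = (z - 5)*(z - 2)*(z^3 + 2*z^2 - 3*z) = z*(z - 5)*(z - 2)*(z^2 + 2*z - 3) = z*(z - 5)*(z - 2)*(z + 3)*(z - 1)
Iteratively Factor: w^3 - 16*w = (w + 4)*(w^2 - 4*w) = (w - 4)*(w + 4)*(w)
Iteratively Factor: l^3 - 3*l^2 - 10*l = (l)*(l^2 - 3*l - 10) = l*(l + 2)*(l - 5)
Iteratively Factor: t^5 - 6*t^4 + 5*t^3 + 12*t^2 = (t - 4)*(t^4 - 2*t^3 - 3*t^2) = (t - 4)*(t - 3)*(t^3 + t^2) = (t - 4)*(t - 3)*(t + 1)*(t^2) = t*(t - 4)*(t - 3)*(t + 1)*(t)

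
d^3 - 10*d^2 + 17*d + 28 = (d - 7)*(d - 4)*(d + 1)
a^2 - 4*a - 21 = (a - 7)*(a + 3)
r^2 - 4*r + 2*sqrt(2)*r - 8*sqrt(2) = (r - 4)*(r + 2*sqrt(2))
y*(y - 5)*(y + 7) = y^3 + 2*y^2 - 35*y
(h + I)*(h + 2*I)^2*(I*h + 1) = I*h^4 - 4*h^3 - 3*I*h^2 - 4*h - 4*I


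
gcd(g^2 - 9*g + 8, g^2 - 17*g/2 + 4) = g - 8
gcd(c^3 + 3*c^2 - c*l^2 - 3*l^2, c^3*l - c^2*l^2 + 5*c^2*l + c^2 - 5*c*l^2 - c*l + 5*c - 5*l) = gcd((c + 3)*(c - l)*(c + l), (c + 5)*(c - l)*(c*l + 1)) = c - l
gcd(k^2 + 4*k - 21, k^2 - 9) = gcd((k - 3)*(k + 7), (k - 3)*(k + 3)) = k - 3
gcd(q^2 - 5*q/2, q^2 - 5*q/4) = q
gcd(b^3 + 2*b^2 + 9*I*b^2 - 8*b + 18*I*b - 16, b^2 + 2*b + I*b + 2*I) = b^2 + b*(2 + I) + 2*I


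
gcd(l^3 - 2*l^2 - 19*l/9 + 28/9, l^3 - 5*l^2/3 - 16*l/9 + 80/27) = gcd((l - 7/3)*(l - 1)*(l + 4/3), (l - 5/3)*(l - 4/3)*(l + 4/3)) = l + 4/3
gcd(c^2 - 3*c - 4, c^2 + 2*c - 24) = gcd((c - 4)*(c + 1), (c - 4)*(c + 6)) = c - 4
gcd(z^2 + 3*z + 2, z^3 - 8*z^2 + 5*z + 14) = z + 1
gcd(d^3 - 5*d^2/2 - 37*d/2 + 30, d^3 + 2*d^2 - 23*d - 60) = d^2 - d - 20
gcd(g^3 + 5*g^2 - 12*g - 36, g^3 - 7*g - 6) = g^2 - g - 6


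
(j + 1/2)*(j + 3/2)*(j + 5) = j^3 + 7*j^2 + 43*j/4 + 15/4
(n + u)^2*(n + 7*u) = n^3 + 9*n^2*u + 15*n*u^2 + 7*u^3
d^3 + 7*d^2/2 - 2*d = d*(d - 1/2)*(d + 4)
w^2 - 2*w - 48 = (w - 8)*(w + 6)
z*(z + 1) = z^2 + z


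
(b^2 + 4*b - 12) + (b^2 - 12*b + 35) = 2*b^2 - 8*b + 23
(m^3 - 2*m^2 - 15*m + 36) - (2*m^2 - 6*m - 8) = m^3 - 4*m^2 - 9*m + 44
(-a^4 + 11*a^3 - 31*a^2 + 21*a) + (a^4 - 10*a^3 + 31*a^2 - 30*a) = a^3 - 9*a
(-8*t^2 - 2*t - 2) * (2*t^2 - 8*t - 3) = -16*t^4 + 60*t^3 + 36*t^2 + 22*t + 6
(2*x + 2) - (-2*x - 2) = 4*x + 4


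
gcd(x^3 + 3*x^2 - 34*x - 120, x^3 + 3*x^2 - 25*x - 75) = x + 5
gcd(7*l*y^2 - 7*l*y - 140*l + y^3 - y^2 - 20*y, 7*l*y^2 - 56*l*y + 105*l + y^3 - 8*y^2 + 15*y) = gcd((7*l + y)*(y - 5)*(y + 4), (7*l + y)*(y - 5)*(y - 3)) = 7*l*y - 35*l + y^2 - 5*y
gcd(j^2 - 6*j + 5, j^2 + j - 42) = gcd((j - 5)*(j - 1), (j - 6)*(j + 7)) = 1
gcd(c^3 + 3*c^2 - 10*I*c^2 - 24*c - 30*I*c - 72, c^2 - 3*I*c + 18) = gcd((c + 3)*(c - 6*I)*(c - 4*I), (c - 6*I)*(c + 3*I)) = c - 6*I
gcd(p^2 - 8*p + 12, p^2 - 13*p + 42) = p - 6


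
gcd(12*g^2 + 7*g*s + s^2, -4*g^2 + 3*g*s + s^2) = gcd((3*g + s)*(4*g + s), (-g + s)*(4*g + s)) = 4*g + s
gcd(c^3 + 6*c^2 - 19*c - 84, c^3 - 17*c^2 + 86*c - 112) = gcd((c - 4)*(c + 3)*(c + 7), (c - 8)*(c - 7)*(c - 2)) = 1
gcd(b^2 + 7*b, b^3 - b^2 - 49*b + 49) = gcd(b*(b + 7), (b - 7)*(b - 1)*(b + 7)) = b + 7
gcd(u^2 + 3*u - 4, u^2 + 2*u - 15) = 1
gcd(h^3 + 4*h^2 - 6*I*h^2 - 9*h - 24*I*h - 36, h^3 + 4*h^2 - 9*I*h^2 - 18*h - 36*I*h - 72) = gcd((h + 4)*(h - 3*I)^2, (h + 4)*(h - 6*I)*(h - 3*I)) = h^2 + h*(4 - 3*I) - 12*I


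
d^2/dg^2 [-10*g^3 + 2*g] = -60*g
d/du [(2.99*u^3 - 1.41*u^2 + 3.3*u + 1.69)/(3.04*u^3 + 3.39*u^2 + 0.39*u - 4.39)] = (-3.5527136788005e-15*u^5 + 14.4225*u^4 - 17.7318*u^3 - 66.528*u^2 + 0.921599999999998*u - 15.1461)/(9.2416*u^6 + 20.6112*u^5 + 13.8633*u^4 - 24.047*u^3 - 29.6121*u^2 - 3.4242*u + 19.2721)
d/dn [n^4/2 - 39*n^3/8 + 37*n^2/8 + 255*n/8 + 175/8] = 2*n^3 - 117*n^2/8 + 37*n/4 + 255/8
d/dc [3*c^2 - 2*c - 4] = 6*c - 2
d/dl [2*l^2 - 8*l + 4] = 4*l - 8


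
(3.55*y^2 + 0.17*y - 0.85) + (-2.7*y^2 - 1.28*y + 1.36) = 0.85*y^2 - 1.11*y + 0.51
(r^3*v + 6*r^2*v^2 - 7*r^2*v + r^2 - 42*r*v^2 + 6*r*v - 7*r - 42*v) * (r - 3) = r^4*v + 6*r^3*v^2 - 10*r^3*v + r^3 - 60*r^2*v^2 + 27*r^2*v - 10*r^2 + 126*r*v^2 - 60*r*v + 21*r + 126*v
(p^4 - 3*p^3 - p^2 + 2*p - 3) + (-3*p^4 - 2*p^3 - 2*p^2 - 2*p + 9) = -2*p^4 - 5*p^3 - 3*p^2 + 6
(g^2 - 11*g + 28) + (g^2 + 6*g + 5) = 2*g^2 - 5*g + 33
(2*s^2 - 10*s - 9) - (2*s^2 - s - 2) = -9*s - 7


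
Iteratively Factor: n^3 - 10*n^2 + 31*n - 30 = (n - 2)*(n^2 - 8*n + 15) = (n - 5)*(n - 2)*(n - 3)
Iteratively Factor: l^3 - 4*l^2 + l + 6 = (l - 2)*(l^2 - 2*l - 3) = (l - 2)*(l + 1)*(l - 3)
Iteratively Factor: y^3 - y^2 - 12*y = (y)*(y^2 - y - 12) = y*(y + 3)*(y - 4)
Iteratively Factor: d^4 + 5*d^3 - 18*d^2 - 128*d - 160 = (d + 2)*(d^3 + 3*d^2 - 24*d - 80) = (d + 2)*(d + 4)*(d^2 - d - 20) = (d - 5)*(d + 2)*(d + 4)*(d + 4)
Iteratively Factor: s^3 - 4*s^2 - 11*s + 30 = (s - 2)*(s^2 - 2*s - 15) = (s - 2)*(s + 3)*(s - 5)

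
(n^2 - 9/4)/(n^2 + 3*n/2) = (n - 3/2)/n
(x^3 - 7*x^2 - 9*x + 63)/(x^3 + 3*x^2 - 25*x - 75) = (x^2 - 10*x + 21)/(x^2 - 25)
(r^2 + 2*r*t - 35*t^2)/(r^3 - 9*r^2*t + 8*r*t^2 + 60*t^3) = (r + 7*t)/(r^2 - 4*r*t - 12*t^2)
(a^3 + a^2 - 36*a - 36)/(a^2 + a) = a - 36/a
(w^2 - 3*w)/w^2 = (w - 3)/w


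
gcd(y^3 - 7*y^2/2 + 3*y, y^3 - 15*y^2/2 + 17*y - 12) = y^2 - 7*y/2 + 3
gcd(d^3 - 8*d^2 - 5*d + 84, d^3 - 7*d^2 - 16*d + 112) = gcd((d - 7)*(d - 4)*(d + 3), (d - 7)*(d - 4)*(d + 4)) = d^2 - 11*d + 28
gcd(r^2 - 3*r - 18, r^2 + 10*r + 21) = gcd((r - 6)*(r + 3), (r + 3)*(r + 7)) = r + 3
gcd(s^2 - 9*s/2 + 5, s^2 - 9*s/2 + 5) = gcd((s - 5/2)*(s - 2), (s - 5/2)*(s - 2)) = s^2 - 9*s/2 + 5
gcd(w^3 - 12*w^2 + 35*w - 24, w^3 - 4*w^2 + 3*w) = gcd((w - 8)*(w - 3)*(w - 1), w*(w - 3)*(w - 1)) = w^2 - 4*w + 3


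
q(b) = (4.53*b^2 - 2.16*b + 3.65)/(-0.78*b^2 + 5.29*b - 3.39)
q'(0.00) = -1.04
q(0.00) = -1.08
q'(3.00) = 3.81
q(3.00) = 6.95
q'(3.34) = 4.92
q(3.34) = 8.42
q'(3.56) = 5.87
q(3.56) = 9.60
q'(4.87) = 26.30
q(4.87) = 25.97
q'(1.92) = 1.46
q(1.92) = 4.16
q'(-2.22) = 0.43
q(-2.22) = -1.62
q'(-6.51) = 0.22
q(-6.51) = -2.96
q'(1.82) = 1.22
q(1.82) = 4.03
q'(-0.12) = -0.53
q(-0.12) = -0.98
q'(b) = (1.56*b - 5.29)*(4.53*b^2 - 2.16*b + 3.65)/(-0.78*b^2 + 5.29*b - 3.39)^2 + (9.06*b - 2.16)/(-0.78*b^2 + 5.29*b - 3.39)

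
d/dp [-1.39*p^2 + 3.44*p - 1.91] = 3.44 - 2.78*p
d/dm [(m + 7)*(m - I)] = 2*m + 7 - I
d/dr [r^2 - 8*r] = 2*r - 8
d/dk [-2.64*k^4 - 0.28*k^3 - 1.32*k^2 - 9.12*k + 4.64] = -10.56*k^3 - 0.84*k^2 - 2.64*k - 9.12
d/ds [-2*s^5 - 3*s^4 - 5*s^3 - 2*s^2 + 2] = s*(-10*s^3 - 12*s^2 - 15*s - 4)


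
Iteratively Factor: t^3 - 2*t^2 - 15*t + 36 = (t - 3)*(t^2 + t - 12) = (t - 3)*(t + 4)*(t - 3)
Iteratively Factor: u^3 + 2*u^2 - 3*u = (u + 3)*(u^2 - u) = (u - 1)*(u + 3)*(u)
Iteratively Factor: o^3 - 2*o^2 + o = (o)*(o^2 - 2*o + 1) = o*(o - 1)*(o - 1)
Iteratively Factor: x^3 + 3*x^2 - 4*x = (x)*(x^2 + 3*x - 4) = x*(x - 1)*(x + 4)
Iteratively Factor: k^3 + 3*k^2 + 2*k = (k)*(k^2 + 3*k + 2) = k*(k + 2)*(k + 1)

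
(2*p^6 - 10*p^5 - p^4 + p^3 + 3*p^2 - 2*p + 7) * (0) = 0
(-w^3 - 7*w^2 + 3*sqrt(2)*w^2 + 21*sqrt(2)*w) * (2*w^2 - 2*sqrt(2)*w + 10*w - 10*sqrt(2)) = -2*w^5 - 24*w^4 + 8*sqrt(2)*w^4 - 82*w^3 + 96*sqrt(2)*w^3 - 144*w^2 + 280*sqrt(2)*w^2 - 420*w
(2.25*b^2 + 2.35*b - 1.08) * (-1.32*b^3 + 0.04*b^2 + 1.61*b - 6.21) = -2.97*b^5 - 3.012*b^4 + 5.1421*b^3 - 10.2322*b^2 - 16.3323*b + 6.7068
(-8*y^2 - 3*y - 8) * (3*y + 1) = -24*y^3 - 17*y^2 - 27*y - 8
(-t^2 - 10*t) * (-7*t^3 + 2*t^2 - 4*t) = 7*t^5 + 68*t^4 - 16*t^3 + 40*t^2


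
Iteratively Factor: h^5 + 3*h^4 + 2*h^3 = (h + 2)*(h^4 + h^3) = h*(h + 2)*(h^3 + h^2) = h^2*(h + 2)*(h^2 + h) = h^2*(h + 1)*(h + 2)*(h)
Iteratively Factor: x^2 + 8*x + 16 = (x + 4)*(x + 4)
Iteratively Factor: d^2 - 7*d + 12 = (d - 3)*(d - 4)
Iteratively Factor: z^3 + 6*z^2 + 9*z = (z + 3)*(z^2 + 3*z) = (z + 3)^2*(z)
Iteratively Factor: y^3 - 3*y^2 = (y)*(y^2 - 3*y) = y*(y - 3)*(y)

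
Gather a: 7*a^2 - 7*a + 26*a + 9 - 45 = 7*a^2 + 19*a - 36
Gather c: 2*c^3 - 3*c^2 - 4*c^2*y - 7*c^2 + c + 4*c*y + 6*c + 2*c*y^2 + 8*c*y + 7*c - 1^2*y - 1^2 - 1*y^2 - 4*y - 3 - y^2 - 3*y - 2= 2*c^3 + c^2*(-4*y - 10) + c*(2*y^2 + 12*y + 14) - 2*y^2 - 8*y - 6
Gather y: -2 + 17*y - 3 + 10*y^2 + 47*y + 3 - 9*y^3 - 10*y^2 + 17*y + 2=-9*y^3 + 81*y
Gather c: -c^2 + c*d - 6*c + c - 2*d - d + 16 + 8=-c^2 + c*(d - 5) - 3*d + 24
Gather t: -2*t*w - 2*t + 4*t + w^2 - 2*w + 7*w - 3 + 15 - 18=t*(2 - 2*w) + w^2 + 5*w - 6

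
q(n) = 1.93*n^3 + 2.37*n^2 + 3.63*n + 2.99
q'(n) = 5.79*n^2 + 4.74*n + 3.63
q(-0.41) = 1.77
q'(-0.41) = 2.66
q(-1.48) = -3.45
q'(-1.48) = 9.30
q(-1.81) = -7.26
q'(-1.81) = 14.02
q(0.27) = 4.18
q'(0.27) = 5.33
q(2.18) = 42.16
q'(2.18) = 41.48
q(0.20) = 3.83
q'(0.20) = 4.81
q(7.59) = 1010.96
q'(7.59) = 373.16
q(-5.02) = -199.66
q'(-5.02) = 125.75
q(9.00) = 1634.60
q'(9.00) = 515.28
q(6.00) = 526.97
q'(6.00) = 240.51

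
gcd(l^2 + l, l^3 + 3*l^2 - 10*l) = l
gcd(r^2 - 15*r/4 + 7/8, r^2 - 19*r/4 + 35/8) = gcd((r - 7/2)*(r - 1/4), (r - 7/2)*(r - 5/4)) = r - 7/2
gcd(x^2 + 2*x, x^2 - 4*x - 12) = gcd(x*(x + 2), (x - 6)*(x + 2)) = x + 2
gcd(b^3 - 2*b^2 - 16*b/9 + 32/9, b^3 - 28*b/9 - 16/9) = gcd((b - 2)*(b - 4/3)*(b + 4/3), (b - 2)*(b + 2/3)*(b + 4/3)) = b^2 - 2*b/3 - 8/3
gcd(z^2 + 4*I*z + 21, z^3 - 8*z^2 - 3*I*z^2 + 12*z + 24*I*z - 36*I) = z - 3*I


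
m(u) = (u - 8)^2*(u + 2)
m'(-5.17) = 256.95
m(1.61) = 147.40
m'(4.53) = -33.28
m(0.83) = 145.49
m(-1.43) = 50.69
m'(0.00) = 32.00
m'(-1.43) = 78.17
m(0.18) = 133.31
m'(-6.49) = 340.08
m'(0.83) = 10.83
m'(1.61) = -5.30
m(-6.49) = -942.72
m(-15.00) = -6877.00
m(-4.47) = -384.09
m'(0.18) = 27.06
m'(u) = (u - 8)^2 + (u + 2)*(2*u - 16) = (u - 8)*(3*u - 4)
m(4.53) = 78.63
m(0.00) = 128.00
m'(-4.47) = 217.10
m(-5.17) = -549.83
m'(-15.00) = 1127.00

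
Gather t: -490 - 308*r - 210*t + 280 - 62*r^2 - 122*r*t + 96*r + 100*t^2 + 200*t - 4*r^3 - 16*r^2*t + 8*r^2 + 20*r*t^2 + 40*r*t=-4*r^3 - 54*r^2 - 212*r + t^2*(20*r + 100) + t*(-16*r^2 - 82*r - 10) - 210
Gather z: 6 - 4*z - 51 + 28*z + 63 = 24*z + 18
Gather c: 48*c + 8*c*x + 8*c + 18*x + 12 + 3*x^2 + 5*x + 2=c*(8*x + 56) + 3*x^2 + 23*x + 14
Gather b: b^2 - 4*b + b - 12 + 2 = b^2 - 3*b - 10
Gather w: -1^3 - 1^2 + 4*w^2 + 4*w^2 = 8*w^2 - 2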